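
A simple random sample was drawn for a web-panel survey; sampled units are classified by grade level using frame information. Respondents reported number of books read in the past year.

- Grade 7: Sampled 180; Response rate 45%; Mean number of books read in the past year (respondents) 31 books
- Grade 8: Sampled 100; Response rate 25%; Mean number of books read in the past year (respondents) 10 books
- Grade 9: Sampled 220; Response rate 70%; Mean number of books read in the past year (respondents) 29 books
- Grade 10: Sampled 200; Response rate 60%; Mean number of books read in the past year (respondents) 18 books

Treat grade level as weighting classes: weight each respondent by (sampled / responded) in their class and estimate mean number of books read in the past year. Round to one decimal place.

23.7

With weight = n_sampled/n_responded per class, the weighted class total is n_sampled:
  Grade 7: 180 × 31 = 5580
  Grade 8: 100 × 10 = 1000
  Grade 9: 220 × 29 = 6380
  Grade 10: 200 × 18 = 3600
Adjusted estimate = 16,560 / 700 = 23.6571 → 23.7.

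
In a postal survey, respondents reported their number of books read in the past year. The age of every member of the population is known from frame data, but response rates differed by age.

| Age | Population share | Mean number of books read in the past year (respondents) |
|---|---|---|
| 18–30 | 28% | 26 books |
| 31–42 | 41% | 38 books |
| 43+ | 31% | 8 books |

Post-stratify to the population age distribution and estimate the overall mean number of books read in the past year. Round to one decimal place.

Each cell contributes population-share × respondent value:
  18–30: 0.28 × 26 = 7.28
  31–42: 0.41 × 38 = 15.58
  43+: 0.31 × 8 = 2.48
Post-stratified estimate = 25.34 → 25.3.

25.3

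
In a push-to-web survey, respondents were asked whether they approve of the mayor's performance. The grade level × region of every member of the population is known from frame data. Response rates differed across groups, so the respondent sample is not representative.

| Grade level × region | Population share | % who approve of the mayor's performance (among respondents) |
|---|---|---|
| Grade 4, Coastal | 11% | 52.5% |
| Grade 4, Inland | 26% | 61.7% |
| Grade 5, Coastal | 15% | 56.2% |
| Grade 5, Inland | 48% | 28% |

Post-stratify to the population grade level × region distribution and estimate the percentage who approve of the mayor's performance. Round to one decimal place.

43.7%

Each cell contributes population-share × respondent value:
  Grade 4, Coastal: 0.11 × 52.5 = 5.775
  Grade 4, Inland: 0.26 × 61.7 = 16.042
  Grade 5, Coastal: 0.15 × 56.2 = 8.43
  Grade 5, Inland: 0.48 × 28 = 13.44
Post-stratified estimate = 43.687 → 43.7%.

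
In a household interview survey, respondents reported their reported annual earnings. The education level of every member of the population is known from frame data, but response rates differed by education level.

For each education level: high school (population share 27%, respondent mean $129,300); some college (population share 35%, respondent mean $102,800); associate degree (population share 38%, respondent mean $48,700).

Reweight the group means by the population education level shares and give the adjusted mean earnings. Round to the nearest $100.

Weight each group's respondent value by its population share:
  high school: 0.27 × 129,300 = 34,911
  some college: 0.35 × 102,800 = 35,980
  associate degree: 0.38 × 48,700 = 18,506
Post-stratified estimate = 89,397 → $89,400.

$89,400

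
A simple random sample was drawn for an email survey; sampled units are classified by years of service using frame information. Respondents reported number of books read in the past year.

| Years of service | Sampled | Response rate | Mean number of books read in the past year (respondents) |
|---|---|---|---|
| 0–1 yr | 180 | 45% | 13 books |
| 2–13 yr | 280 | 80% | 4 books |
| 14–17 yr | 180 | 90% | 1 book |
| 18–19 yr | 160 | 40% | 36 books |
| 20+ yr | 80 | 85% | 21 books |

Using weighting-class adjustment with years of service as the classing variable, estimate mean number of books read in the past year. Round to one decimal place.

12.6

Each respondent's weight = sampled/responded in their class; summing within a class gives n_sampled, so:
  0–1 yr: 180 × 13 = 2340
  2–13 yr: 280 × 4 = 1120
  14–17 yr: 180 × 1 = 180
  18–19 yr: 160 × 36 = 5760
  20+ yr: 80 × 21 = 1680
Adjusted estimate = 11,080 / 880 = 12.5909 → 12.6.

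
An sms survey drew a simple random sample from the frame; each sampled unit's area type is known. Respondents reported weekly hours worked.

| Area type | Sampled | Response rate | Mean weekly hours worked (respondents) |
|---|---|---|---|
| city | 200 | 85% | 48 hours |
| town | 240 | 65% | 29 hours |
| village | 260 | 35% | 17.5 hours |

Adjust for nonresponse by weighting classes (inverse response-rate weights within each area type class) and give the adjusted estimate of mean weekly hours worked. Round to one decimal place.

With weight = n_sampled/n_responded per class, the weighted class total is n_sampled:
  city: 200 × 48 = 9600
  town: 240 × 29 = 6960
  village: 260 × 17.5 = 4550
Adjusted estimate = 21,110 / 700 = 30.1571 → 30.2.

30.2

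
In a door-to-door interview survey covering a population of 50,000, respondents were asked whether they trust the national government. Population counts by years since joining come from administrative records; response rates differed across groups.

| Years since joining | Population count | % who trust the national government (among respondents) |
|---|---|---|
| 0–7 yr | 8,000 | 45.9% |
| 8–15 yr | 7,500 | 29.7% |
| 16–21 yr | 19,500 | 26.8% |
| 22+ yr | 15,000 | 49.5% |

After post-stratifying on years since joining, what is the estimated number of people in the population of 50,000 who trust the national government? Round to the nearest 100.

Apply each group's respondent rate to its population count:
  0–7 yr: 8,000 × 45.9% = 3672
  8–15 yr: 7,500 × 29.7% = 2227.5
  16–21 yr: 19,500 × 26.8% = 5226
  22+ yr: 15,000 × 49.5% = 7425
Estimated total = 18550.5 → 18,600.

18,600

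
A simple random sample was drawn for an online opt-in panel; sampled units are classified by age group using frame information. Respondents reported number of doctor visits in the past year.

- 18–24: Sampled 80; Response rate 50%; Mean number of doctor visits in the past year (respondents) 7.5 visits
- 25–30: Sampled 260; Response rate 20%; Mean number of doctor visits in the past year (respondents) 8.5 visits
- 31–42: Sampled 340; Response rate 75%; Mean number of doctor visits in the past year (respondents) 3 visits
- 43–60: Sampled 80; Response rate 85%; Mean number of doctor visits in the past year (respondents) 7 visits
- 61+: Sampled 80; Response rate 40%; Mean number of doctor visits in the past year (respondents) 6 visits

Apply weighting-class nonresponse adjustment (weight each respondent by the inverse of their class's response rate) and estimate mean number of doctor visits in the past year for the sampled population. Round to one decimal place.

Inverse-response-rate weighting restores each class to its sampled count, so class totals weight by n_sampled:
  18–24: 80 × 7.5 = 600
  25–30: 260 × 8.5 = 2210
  31–42: 340 × 3 = 1020
  43–60: 80 × 7 = 560
  61+: 80 × 6 = 480
Adjusted estimate = 4870 / 840 = 5.79762 → 5.8.

5.8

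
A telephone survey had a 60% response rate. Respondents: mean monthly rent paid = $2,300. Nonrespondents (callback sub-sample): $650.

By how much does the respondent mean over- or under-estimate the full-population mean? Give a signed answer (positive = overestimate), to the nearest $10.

+$660

Nonresponse fraction = 1 − 0.6 = 0.4.
Bias = (nonresponse fraction) × (respondent mean − nonrespondent mean)
     = 0.4 × (2300 − 650) = 0.4 × 1650 = 660.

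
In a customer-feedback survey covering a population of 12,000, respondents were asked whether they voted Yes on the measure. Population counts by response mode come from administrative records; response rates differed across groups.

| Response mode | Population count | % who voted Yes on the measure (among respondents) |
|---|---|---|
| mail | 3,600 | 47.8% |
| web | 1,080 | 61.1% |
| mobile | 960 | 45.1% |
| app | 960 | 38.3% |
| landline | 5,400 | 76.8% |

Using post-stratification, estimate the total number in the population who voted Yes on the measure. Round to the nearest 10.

Estimated count per cell = population count × respondent percentage:
  mail: 3,600 × 47.8% = 1720.8
  web: 1,080 × 61.1% = 659.88
  mobile: 960 × 45.1% = 432.96
  app: 960 × 38.3% = 367.68
  landline: 5,400 × 76.8% = 4147.2
Estimated total = 7328.52 → 7,330.

7,330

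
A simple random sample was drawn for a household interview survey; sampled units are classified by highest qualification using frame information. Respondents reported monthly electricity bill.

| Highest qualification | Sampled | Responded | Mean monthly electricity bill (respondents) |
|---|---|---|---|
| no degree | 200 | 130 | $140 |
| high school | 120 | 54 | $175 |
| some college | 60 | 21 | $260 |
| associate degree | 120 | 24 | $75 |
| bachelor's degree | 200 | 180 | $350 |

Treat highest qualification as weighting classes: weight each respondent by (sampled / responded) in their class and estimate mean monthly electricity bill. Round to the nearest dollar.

Class response rates: no degree 130/200 = 65%, high school 54/120 = 45%, some college 21/60 = 35%, associate degree 24/120 = 20%, bachelor's degree 180/200 = 90%.
With weight = n_sampled/n_responded per class, the weighted class total is n_sampled:
  no degree: 200 × 140 = 28,000
  high school: 120 × 175 = 21,000
  some college: 60 × 260 = 15,600
  associate degree: 120 × 75 = 9000
  bachelor's degree: 200 × 350 = 70,000
Adjusted estimate = 143,600 / 700 = 205.143 → $205.

$205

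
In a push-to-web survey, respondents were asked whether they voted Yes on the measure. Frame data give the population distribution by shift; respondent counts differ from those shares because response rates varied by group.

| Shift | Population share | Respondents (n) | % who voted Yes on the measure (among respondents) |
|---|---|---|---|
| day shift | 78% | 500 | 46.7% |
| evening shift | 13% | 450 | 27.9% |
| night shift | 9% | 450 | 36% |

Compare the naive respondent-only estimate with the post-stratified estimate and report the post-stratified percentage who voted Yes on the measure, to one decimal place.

Without adjustment, the pooled respondent share is:
  (500/1400)×46.7 + (450/1400)×27.9 + (450/1400)×36 = 37.2179%
Post-stratifying to population shares instead:
  0.78×46.7 + 0.13×27.9 + 0.09×36 = 43.293%

43.3%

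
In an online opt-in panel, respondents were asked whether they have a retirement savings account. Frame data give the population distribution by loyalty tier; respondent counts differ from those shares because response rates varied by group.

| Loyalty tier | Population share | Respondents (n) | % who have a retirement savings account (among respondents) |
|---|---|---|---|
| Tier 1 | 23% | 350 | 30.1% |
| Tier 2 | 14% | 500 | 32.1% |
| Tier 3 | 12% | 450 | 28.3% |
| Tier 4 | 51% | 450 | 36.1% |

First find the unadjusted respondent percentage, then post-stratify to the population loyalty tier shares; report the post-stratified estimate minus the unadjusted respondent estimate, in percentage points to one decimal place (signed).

Naive respondent-only estimate (weights = respondent counts):
  (350/1750)×30.1 + (500/1750)×32.1 + (450/1750)×28.3 + (450/1750)×36.1 = 31.7514%
Post-stratifying to population shares instead:
  0.23×30.1 + 0.14×32.1 + 0.12×28.3 + 0.51×36.1 = 33.224%
Difference = 33.224 − 31.7514 = 1.4726 pp.

+1.5 percentage points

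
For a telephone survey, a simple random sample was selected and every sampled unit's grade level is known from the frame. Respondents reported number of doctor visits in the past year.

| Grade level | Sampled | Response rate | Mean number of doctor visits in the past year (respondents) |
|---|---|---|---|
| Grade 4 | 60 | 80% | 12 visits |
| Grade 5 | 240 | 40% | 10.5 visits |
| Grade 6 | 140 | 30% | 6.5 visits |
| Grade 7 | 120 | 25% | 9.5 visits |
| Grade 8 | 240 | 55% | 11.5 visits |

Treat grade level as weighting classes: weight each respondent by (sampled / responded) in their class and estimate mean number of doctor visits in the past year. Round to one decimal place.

10.1

Inverse-response-rate weighting restores each class to its sampled count, so class totals weight by n_sampled:
  Grade 4: 60 × 12 = 720
  Grade 5: 240 × 10.5 = 2520
  Grade 6: 140 × 6.5 = 910
  Grade 7: 120 × 9.5 = 1140
  Grade 8: 240 × 11.5 = 2760
Adjusted estimate = 8050 / 800 = 10.0625 → 10.1.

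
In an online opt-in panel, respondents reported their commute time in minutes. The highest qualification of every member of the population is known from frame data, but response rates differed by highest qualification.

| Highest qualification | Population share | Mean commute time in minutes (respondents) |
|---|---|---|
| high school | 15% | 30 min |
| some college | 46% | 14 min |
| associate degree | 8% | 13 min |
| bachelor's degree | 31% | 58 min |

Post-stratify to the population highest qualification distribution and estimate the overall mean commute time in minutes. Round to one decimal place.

Each cell contributes population-share × respondent value:
  high school: 0.15 × 30 = 4.5
  some college: 0.46 × 14 = 6.44
  associate degree: 0.08 × 13 = 1.04
  bachelor's degree: 0.31 × 58 = 17.98
Post-stratified estimate = 29.96 → 30.0.

30.0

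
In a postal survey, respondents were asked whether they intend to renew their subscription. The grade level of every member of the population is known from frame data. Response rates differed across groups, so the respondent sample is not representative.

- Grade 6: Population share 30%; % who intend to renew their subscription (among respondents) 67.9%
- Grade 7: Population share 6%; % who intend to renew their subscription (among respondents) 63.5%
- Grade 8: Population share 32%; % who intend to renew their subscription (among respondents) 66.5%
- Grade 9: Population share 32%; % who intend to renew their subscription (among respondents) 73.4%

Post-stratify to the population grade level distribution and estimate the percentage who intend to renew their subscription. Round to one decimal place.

68.9%

Weight each group's respondent value by its population share:
  Grade 6: 0.3 × 67.9 = 20.37
  Grade 7: 0.06 × 63.5 = 3.81
  Grade 8: 0.32 × 66.5 = 21.28
  Grade 9: 0.32 × 73.4 = 23.488
Post-stratified estimate = 68.948 → 68.9%.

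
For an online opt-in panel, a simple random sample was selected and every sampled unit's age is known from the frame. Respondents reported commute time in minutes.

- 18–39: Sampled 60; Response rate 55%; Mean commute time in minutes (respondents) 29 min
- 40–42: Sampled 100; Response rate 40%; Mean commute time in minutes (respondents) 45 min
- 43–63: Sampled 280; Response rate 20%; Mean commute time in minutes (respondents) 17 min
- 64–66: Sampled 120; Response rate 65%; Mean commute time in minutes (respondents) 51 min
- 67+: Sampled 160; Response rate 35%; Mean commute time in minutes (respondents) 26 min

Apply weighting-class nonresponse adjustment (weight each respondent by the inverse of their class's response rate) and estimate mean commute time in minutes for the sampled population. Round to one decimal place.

29.6

Each respondent's weight = sampled/responded in their class; summing within a class gives n_sampled, so:
  18–39: 60 × 29 = 1740
  40–42: 100 × 45 = 4500
  43–63: 280 × 17 = 4760
  64–66: 120 × 51 = 6120
  67+: 160 × 26 = 4160
Adjusted estimate = 21,280 / 720 = 29.5556 → 29.6.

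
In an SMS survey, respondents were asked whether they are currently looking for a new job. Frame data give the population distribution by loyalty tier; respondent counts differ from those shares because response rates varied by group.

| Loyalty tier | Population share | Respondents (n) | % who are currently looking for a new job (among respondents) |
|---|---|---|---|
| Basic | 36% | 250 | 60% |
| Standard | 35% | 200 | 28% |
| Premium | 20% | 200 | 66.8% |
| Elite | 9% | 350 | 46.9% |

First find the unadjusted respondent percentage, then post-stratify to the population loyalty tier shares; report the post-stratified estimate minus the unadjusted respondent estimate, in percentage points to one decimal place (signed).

Naive respondent-only estimate (weights = respondent counts):
  (250/1000)×60 + (200/1000)×28 + (200/1000)×66.8 + (350/1000)×46.9 = 50.375%
Post-stratifying to population shares instead:
  0.36×60 + 0.35×28 + 0.2×66.8 + 0.09×46.9 = 48.981%
Difference = 48.981 − 50.375 = -1.394 pp.

-1.4 percentage points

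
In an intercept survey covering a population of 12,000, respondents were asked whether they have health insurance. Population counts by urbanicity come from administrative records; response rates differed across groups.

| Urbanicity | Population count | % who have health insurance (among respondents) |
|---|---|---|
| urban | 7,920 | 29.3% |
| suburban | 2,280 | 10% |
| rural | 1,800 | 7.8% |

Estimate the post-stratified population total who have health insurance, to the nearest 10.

Estimated count per cell = population count × respondent percentage:
  urban: 7,920 × 29.3% = 2320.56
  suburban: 2,280 × 10% = 228
  rural: 1,800 × 7.8% = 140.4
Estimated total = 2688.96 → 2,690.

2,690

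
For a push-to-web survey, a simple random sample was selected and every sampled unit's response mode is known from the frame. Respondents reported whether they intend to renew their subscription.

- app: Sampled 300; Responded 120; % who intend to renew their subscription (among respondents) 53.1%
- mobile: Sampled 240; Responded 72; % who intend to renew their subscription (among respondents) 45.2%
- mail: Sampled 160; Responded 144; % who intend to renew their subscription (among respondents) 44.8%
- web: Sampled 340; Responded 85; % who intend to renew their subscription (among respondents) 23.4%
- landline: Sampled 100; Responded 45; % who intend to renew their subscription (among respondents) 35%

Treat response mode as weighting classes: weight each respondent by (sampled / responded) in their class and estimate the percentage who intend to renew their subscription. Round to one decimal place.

Response rates by class: app 120/300 = 40%, mobile 72/240 = 30%, mail 144/160 = 90%, web 85/340 = 25%, landline 45/100 = 45%.
With weight = n_sampled/n_responded per class, the weighted class total is n_sampled:
  app: 300 × 53.1 = 15,930
  mobile: 240 × 45.2 = 10,848
  mail: 160 × 44.8 = 7168
  web: 340 × 23.4 = 7956
  landline: 100 × 35 = 3500
Adjusted estimate = 45,402 / 1,140 = 39.8263 → 39.8%.

39.8%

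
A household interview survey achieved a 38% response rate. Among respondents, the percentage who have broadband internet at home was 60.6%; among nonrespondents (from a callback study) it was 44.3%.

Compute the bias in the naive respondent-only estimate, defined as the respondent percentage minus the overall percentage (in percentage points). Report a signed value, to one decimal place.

Nonresponse fraction = 1 − 0.38 = 0.62.
Bias = (nonresponse fraction) × (respondent percentage − nonrespondent percentage)
     = 0.62 × (60.6 − 44.3) = 0.62 × 16.3 = 10.106.

+10.1 percentage points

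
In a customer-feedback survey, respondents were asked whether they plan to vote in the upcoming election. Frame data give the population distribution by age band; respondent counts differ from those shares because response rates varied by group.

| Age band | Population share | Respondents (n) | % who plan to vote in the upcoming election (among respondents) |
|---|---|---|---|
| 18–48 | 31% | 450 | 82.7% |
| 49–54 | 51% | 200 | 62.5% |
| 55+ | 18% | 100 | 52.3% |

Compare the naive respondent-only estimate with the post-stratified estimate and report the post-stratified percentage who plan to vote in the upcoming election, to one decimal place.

66.9%

Naive respondent-only estimate (weights = respondent counts):
  (450/750)×82.7 + (200/750)×62.5 + (100/750)×52.3 = 73.26%
Post-stratified estimate weights by population shares:
  0.31×82.7 + 0.51×62.5 + 0.18×52.3 = 66.926%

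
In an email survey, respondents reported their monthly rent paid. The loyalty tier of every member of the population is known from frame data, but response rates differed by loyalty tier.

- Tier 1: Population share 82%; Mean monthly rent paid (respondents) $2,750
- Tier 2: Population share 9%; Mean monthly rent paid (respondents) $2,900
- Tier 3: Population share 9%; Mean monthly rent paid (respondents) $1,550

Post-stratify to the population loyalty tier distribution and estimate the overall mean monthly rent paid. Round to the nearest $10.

Post-stratification weights by population share, not respondent share:
  Tier 1: 0.82 × 2750 = 2255
  Tier 2: 0.09 × 2900 = 261
  Tier 3: 0.09 × 1550 = 139.5
Post-stratified estimate = 2655.5 → $2,660.

$2,660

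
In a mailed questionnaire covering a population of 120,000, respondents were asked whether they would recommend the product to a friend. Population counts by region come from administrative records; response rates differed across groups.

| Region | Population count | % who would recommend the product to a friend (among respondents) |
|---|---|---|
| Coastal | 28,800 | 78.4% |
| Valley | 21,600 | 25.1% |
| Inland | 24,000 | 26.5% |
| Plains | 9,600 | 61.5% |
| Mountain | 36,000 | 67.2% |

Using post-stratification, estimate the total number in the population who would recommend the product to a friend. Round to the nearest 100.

64,500

Estimated count per cell = population count × respondent percentage:
  Coastal: 28,800 × 78.4% = 22579.2
  Valley: 21,600 × 25.1% = 5421.6
  Inland: 24,000 × 26.5% = 6360
  Plains: 9,600 × 61.5% = 5904
  Mountain: 36,000 × 67.2% = 24,192
Estimated total = 64456.8 → 64,500.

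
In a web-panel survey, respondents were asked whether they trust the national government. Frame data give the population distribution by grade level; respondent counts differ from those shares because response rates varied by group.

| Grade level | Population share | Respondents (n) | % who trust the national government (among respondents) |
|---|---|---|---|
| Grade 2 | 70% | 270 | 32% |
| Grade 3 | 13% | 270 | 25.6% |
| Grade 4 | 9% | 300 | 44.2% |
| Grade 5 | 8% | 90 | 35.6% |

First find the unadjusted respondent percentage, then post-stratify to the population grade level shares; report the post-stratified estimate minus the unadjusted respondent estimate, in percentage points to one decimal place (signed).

Unadjusted (pooled respondent) estimate weights by respondent counts:
  (270/930)×32 + (270/930)×25.6 + (300/930)×44.2 + (90/930)×35.6 = 34.4258%
Reweighting by population grade level shares:
  0.7×32 + 0.13×25.6 + 0.09×44.2 + 0.08×35.6 = 32.554%
Difference = 32.554 − 34.4258 = -1.8718 pp.

-1.9 percentage points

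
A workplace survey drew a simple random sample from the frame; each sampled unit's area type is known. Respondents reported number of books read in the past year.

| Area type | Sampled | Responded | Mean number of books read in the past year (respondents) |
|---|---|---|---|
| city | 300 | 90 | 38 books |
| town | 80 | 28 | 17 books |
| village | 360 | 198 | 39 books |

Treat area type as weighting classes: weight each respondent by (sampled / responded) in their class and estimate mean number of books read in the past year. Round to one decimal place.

36.2

Response rates by class: city 90/300 = 30%, town 28/80 = 35%, village 198/360 = 55%.
Inverse-response-rate weighting restores each class to its sampled count, so class totals weight by n_sampled:
  city: 300 × 38 = 11,400
  town: 80 × 17 = 1360
  village: 360 × 39 = 14,040
Adjusted estimate = 26,800 / 740 = 36.2162 → 36.2.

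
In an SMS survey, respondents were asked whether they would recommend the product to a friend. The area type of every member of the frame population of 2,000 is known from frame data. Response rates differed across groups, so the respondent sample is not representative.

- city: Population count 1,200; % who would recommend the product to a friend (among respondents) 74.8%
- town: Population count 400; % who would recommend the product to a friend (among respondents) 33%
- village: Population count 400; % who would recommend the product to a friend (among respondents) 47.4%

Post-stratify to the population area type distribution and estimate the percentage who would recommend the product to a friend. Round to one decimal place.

61.0%

Reweight to the known area type distribution:
  city: (1,200/2,000) × 74.8 = 44.88
  town: (400/2,000) × 33 = 6.6
  village: (400/2,000) × 47.4 = 9.48
Post-stratified estimate = 60.96 → 61.0%.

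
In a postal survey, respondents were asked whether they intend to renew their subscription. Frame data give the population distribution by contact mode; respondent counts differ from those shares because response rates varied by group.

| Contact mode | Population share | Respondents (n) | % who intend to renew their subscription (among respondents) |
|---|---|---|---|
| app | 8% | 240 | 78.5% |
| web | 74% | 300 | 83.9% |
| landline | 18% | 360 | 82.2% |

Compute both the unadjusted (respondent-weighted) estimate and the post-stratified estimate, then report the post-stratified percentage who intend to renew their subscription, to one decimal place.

Unadjusted (pooled respondent) estimate weights by respondent counts:
  (240/900)×78.5 + (300/900)×83.9 + (360/900)×82.2 = 81.78%
Reweighting by population contact mode shares:
  0.08×78.5 + 0.74×83.9 + 0.18×82.2 = 83.162%

83.2%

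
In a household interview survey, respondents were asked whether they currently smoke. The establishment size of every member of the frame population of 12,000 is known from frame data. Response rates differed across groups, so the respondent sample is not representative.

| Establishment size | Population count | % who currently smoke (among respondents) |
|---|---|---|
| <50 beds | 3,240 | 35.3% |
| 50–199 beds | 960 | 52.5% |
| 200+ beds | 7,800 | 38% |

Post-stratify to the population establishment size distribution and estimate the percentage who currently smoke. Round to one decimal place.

Weight each group's respondent value by its population share:
  <50 beds: (3,240/12,000) × 35.3 = 9.531
  50–199 beds: (960/12,000) × 52.5 = 4.2
  200+ beds: (7,800/12,000) × 38 = 24.7
Post-stratified estimate = 38.431 → 38.4%.

38.4%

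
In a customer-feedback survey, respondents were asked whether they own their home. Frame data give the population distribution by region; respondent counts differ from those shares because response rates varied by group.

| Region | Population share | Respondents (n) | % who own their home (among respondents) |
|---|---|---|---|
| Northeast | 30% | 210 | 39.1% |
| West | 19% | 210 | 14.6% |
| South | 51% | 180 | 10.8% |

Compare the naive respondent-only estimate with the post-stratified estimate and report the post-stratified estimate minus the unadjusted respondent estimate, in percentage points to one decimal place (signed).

Naive respondent-only estimate (weights = respondent counts):
  (210/600)×39.1 + (210/600)×14.6 + (180/600)×10.8 = 22.035%
Post-stratifying to population shares instead:
  0.3×39.1 + 0.19×14.6 + 0.51×10.8 = 20.012%
Difference = 20.012 − 22.035 = -2.023 pp.

-2.0 percentage points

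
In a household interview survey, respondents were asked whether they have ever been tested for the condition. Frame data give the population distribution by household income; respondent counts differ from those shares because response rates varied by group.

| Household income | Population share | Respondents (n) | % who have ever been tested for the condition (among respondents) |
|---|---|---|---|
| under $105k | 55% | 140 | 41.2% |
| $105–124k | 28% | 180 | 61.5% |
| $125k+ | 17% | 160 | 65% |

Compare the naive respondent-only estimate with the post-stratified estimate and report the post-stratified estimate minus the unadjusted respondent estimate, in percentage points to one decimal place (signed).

-5.8 percentage points

Naive respondent-only estimate (weights = respondent counts):
  (140/480)×41.2 + (180/480)×61.5 + (160/480)×65 = 56.7458%
Post-stratifying to population shares instead:
  0.55×41.2 + 0.28×61.5 + 0.17×65 = 50.93%
Difference = 50.93 − 56.7458 = -5.8158 pp.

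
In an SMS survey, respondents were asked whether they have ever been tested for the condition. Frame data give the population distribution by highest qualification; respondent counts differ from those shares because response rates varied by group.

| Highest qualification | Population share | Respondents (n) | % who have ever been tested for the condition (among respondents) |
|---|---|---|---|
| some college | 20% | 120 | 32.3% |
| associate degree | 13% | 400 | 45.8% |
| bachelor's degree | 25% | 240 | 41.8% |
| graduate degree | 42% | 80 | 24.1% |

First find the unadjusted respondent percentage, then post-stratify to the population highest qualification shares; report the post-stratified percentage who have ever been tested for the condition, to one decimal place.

Naive respondent-only estimate (weights = respondent counts):
  (120/840)×32.3 + (400/840)×45.8 + (240/840)×41.8 + (80/840)×24.1 = 40.6619%
Reweighting by population highest qualification shares:
  0.2×32.3 + 0.13×45.8 + 0.25×41.8 + 0.42×24.1 = 32.986%

33.0%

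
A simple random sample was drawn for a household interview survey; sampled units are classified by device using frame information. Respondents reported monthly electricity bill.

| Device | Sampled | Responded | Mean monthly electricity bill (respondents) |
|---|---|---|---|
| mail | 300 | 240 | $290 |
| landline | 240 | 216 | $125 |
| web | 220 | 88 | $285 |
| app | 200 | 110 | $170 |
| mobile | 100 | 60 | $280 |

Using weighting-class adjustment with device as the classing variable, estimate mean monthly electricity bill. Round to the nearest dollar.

$228

Response rates by class: mail 240/300 = 80%, landline 216/240 = 90%, web 88/220 = 40%, app 110/200 = 55%, mobile 60/100 = 60%.
Inverse-response-rate weighting restores each class to its sampled count, so class totals weight by n_sampled:
  mail: 300 × 290 = 87,000
  landline: 240 × 125 = 30,000
  web: 220 × 285 = 62,700
  app: 200 × 170 = 34,000
  mobile: 100 × 280 = 28,000
Adjusted estimate = 241,700 / 1,060 = 228.019 → $228.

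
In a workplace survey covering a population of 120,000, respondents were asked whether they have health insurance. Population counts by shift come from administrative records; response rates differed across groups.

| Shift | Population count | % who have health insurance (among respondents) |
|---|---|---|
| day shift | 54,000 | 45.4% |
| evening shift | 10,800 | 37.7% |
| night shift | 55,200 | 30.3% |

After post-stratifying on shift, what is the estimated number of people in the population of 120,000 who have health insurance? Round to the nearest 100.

45,300

Apply each group's respondent rate to its population count:
  day shift: 54,000 × 45.4% = 24,516
  evening shift: 10,800 × 37.7% = 4071.6
  night shift: 55,200 × 30.3% = 16725.6
Estimated total = 45313.2 → 45,300.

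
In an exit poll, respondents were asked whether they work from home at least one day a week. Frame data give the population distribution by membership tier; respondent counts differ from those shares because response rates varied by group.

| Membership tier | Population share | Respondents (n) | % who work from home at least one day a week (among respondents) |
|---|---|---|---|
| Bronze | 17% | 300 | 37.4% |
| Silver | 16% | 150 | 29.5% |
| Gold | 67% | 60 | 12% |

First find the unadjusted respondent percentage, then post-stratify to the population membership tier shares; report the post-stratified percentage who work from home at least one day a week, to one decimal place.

Unadjusted (pooled respondent) estimate weights by respondent counts:
  (300/510)×37.4 + (150/510)×29.5 + (60/510)×12 = 32.0882%
Post-stratifying to population shares instead:
  0.17×37.4 + 0.16×29.5 + 0.67×12 = 19.118%

19.1%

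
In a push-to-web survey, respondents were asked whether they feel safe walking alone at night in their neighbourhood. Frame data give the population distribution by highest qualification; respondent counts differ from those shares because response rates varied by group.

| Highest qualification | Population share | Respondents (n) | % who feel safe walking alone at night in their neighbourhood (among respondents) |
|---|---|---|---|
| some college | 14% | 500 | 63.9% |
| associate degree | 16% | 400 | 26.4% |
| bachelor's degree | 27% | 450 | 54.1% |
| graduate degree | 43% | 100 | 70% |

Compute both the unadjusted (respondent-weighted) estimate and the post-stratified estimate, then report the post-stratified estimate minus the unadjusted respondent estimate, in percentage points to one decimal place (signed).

+6.9 percentage points

Naive respondent-only estimate (weights = respondent counts):
  (500/1450)×63.9 + (400/1450)×26.4 + (450/1450)×54.1 + (100/1450)×70 = 50.9345%
Post-stratified estimate weights by population shares:
  0.14×63.9 + 0.16×26.4 + 0.27×54.1 + 0.43×70 = 57.877%
Difference = 57.877 − 50.9345 = 6.9425 pp.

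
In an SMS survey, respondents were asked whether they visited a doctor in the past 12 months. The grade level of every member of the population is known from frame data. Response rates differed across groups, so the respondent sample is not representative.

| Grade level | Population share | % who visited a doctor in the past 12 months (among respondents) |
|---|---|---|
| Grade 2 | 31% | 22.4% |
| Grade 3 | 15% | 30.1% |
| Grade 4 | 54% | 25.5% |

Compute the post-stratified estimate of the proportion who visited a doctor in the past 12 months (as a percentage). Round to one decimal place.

Each cell contributes population-share × respondent value:
  Grade 2: 0.31 × 22.4 = 6.944
  Grade 3: 0.15 × 30.1 = 4.515
  Grade 4: 0.54 × 25.5 = 13.77
Post-stratified estimate = 25.229 → 25.2%.

25.2%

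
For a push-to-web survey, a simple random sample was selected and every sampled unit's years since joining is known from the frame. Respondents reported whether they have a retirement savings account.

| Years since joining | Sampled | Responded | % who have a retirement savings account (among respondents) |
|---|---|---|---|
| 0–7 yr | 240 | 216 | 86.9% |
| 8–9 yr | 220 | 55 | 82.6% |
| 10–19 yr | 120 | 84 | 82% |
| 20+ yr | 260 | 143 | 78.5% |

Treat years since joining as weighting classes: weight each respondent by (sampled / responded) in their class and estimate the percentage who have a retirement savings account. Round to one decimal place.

82.5%

Class response rates: 0–7 yr 216/240 = 90%, 8–9 yr 55/220 = 25%, 10–19 yr 84/120 = 70%, 20+ yr 143/260 = 55%.
Each respondent's weight = sampled/responded in their class; summing within a class gives n_sampled, so:
  0–7 yr: 240 × 86.9 = 20,856
  8–9 yr: 220 × 82.6 = 18,172
  10–19 yr: 120 × 82 = 9840
  20+ yr: 260 × 78.5 = 20,410
Adjusted estimate = 69,278 / 840 = 82.4738 → 82.5%.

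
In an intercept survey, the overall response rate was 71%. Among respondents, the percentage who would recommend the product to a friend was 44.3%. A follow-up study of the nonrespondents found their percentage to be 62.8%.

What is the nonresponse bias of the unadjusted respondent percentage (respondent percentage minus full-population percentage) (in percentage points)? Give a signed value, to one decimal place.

Nonresponse fraction = 1 − 0.71 = 0.29.
Bias = (nonresponse fraction) × (respondent percentage − nonrespondent percentage)
     = 0.29 × (44.3 − 62.8) = 0.29 × -18.5 = -5.365.

-5.4 percentage points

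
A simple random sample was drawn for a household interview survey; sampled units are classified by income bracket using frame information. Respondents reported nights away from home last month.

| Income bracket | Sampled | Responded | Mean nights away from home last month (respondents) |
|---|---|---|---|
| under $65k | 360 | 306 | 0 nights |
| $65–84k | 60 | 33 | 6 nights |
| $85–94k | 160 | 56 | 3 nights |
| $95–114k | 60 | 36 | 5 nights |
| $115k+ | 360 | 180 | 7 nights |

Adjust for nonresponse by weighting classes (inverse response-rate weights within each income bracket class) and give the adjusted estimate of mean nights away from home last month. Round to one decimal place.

3.7

Response rates by class: under $65k 306/360 = 85%, $65–84k 33/60 = 55%, $85–94k 56/160 = 35%, $95–114k 36/60 = 60%, $115k+ 180/360 = 50%.
Weighting each respondent by the inverse class response rate inflates each class back to its sampled size, so the class weight is n_sampled:
  under $65k: 360 × 0 = 0
  $65–84k: 60 × 6 = 360
  $85–94k: 160 × 3 = 480
  $95–114k: 60 × 5 = 300
  $115k+: 360 × 7 = 2520
Adjusted estimate = 3660 / 1,000 = 3.66 → 3.7.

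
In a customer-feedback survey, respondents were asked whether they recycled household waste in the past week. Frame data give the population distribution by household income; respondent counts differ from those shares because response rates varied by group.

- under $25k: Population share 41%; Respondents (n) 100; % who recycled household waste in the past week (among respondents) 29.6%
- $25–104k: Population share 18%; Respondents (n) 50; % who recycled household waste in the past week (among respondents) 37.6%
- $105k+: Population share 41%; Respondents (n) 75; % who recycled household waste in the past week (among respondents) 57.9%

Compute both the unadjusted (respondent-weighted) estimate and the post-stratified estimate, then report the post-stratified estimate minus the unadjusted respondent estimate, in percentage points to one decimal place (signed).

+1.8 percentage points

Without adjustment, the pooled respondent share is:
  (100/225)×29.6 + (50/225)×37.6 + (75/225)×57.9 = 40.8111%
Post-stratifying to population shares instead:
  0.41×29.6 + 0.18×37.6 + 0.41×57.9 = 42.643%
Difference = 42.643 − 40.8111 = 1.8319 pp.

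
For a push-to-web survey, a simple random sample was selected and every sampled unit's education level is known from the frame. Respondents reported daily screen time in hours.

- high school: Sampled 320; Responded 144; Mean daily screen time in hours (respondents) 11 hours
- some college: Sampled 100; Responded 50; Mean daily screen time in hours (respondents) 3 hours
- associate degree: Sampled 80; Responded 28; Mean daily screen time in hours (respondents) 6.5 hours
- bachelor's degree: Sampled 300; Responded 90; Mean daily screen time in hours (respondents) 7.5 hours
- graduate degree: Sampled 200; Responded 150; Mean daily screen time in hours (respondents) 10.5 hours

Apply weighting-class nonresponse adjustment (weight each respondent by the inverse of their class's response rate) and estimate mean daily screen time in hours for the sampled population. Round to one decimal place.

Response rates by class: high school 144/320 = 45%, some college 50/100 = 50%, associate degree 28/80 = 35%, bachelor's degree 90/300 = 30%, graduate degree 150/200 = 75%.
Inverse-response-rate weighting restores each class to its sampled count, so class totals weight by n_sampled:
  high school: 320 × 11 = 3520
  some college: 100 × 3 = 300
  associate degree: 80 × 6.5 = 520
  bachelor's degree: 300 × 7.5 = 2250
  graduate degree: 200 × 10.5 = 2100
Adjusted estimate = 8690 / 1,000 = 8.69 → 8.7.

8.7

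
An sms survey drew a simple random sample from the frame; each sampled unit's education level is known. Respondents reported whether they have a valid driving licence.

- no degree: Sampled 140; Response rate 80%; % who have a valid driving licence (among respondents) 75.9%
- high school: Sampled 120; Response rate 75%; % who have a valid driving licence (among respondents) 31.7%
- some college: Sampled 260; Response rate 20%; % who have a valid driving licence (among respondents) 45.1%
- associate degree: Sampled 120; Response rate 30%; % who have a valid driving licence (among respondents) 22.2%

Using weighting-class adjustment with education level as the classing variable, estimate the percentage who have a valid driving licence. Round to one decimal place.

Inverse-response-rate weighting restores each class to its sampled count, so class totals weight by n_sampled:
  no degree: 140 × 75.9 = 10,626
  high school: 120 × 31.7 = 3804
  some college: 260 × 45.1 = 11,726
  associate degree: 120 × 22.2 = 2664
Adjusted estimate = 28,820 / 640 = 45.0312 → 45.0%.

45.0%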